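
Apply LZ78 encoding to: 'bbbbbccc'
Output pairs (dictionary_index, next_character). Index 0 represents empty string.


LZ78 encoding steps:
Dictionary: {0: ''}
Step 1: w='' (idx 0), next='b' -> output (0, 'b'), add 'b' as idx 1
Step 2: w='b' (idx 1), next='b' -> output (1, 'b'), add 'bb' as idx 2
Step 3: w='bb' (idx 2), next='c' -> output (2, 'c'), add 'bbc' as idx 3
Step 4: w='' (idx 0), next='c' -> output (0, 'c'), add 'c' as idx 4
Step 5: w='c' (idx 4), end of input -> output (4, '')


Encoded: [(0, 'b'), (1, 'b'), (2, 'c'), (0, 'c'), (4, '')]


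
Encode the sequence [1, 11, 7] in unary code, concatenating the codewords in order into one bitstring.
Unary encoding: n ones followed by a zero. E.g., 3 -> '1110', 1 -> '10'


Encode each number as n ones followed by a terminating 0:
  1 -> 10 (2 bits)
  11 -> 111111111110 (12 bits)
  7 -> 11111110 (8 bits)
Total length = 2 + 12 + 8 = 22 bits.

Unary([1, 11, 7]) = 1011111111111011111110 (22 bits)


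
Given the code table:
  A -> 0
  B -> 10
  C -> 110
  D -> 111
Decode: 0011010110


Decoding:
0 -> A
0 -> A
110 -> C
10 -> B
110 -> C


Result: AACBC


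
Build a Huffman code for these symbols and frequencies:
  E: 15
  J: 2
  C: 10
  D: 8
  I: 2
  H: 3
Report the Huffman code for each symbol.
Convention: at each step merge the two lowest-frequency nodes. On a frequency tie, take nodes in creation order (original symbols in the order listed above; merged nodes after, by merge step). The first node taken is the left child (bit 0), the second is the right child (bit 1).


Huffman tree construction:
Step 1: Merge J(2) + I(2) = 4
Step 2: Merge H(3) + (J+I)(4) = 7
Step 3: Merge (H+(J+I))(7) + D(8) = 15
Step 4: Merge C(10) + E(15) = 25
Step 5: Merge ((H+(J+I))+D)(15) + (C+E)(25) = 40
Read each symbol's code off the tree from the root (left child = 0, right child = 1).

Codes:
  E: 11 (length 2)
  J: 0010 (length 4)
  C: 10 (length 2)
  D: 01 (length 2)
  I: 0011 (length 4)
  H: 000 (length 3)
Average code length: 91/40 = 2.2750 bits/symbol


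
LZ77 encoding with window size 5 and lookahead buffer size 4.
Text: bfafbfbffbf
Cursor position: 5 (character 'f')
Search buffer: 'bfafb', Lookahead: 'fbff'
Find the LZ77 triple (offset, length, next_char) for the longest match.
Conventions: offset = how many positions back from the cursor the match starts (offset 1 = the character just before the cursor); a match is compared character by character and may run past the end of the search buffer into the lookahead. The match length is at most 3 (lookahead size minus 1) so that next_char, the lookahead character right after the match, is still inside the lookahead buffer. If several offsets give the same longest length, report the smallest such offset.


Try each offset into the search buffer:
  offset=1 (pos 4, char 'b'): match length 0
  offset=2 (pos 3, char 'f'): match length 3
  offset=3 (pos 2, char 'a'): match length 0
  offset=4 (pos 1, char 'f'): match length 1
  offset=5 (pos 0, char 'b'): match length 0
Longest match has length 3 at offset 2.
next_char = character at position 5 + 3 = 8 -> 'f'

Best match: offset=2, length=3 (matching 'fbf' starting at position 3)
LZ77 triple: (2, 3, 'f')


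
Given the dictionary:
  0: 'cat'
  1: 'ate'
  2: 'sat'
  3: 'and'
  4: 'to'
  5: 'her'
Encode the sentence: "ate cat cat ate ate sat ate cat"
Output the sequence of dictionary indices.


Look up each word in the dictionary:
  'ate' -> 1
  'cat' -> 0
  'cat' -> 0
  'ate' -> 1
  'ate' -> 1
  'sat' -> 2
  'ate' -> 1
  'cat' -> 0

Encoded: [1, 0, 0, 1, 1, 2, 1, 0]


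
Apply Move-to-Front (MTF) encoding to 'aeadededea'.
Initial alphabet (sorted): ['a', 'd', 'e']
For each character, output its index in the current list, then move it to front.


MTF encoding:
'a': index 0 in ['a', 'd', 'e'] -> ['a', 'd', 'e']
'e': index 2 in ['a', 'd', 'e'] -> ['e', 'a', 'd']
'a': index 1 in ['e', 'a', 'd'] -> ['a', 'e', 'd']
'd': index 2 in ['a', 'e', 'd'] -> ['d', 'a', 'e']
'e': index 2 in ['d', 'a', 'e'] -> ['e', 'd', 'a']
'd': index 1 in ['e', 'd', 'a'] -> ['d', 'e', 'a']
'e': index 1 in ['d', 'e', 'a'] -> ['e', 'd', 'a']
'd': index 1 in ['e', 'd', 'a'] -> ['d', 'e', 'a']
'e': index 1 in ['d', 'e', 'a'] -> ['e', 'd', 'a']
'a': index 2 in ['e', 'd', 'a'] -> ['a', 'e', 'd']


Output: [0, 2, 1, 2, 2, 1, 1, 1, 1, 2]


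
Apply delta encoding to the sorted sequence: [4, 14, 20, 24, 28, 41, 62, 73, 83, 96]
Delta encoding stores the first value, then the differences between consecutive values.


First value: 4
Deltas:
  14 - 4 = 10
  20 - 14 = 6
  24 - 20 = 4
  28 - 24 = 4
  41 - 28 = 13
  62 - 41 = 21
  73 - 62 = 11
  83 - 73 = 10
  96 - 83 = 13


Delta encoded: [4, 10, 6, 4, 4, 13, 21, 11, 10, 13]


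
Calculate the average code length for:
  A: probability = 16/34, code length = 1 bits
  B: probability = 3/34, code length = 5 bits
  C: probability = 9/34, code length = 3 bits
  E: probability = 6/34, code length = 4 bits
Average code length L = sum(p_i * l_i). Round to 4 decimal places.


Weighted contributions p_i * l_i:
  A: (16/34) * 1 = 16/34
  B: (3/34) * 5 = 15/34
  C: (9/34) * 3 = 27/34
  E: (6/34) * 4 = 24/34
Sum = (16 + 15 + 27 + 24)/34 = 82/34

L = 82/34 = 2.4118 bits/symbol


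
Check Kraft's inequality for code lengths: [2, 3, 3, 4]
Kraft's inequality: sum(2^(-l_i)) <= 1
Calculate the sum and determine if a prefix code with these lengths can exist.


Sum = 2^(-2) + 2^(-3) + 2^(-3) + 2^(-4)
    = 0.25 + 0.125 + 0.125 + 0.0625
    = 9/16 = 0.5625
Since 0.5625 <= 1, Kraft's inequality IS satisfied.
A prefix code with these lengths CAN exist.

Kraft sum = 0.5625. Satisfied.


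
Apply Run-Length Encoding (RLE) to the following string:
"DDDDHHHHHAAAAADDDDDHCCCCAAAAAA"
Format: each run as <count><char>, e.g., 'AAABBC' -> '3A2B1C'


Scanning runs left to right:
  i=0: run of 'D' x 4 -> '4D'
  i=4: run of 'H' x 5 -> '5H'
  i=9: run of 'A' x 5 -> '5A'
  i=14: run of 'D' x 5 -> '5D'
  i=19: run of 'H' x 1 -> '1H'
  i=20: run of 'C' x 4 -> '4C'
  i=24: run of 'A' x 6 -> '6A'

RLE = 4D5H5A5D1H4C6A


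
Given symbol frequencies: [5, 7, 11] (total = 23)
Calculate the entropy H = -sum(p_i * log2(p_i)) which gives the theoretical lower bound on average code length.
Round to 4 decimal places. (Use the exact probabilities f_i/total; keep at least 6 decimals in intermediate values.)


Per-symbol terms -p_i * log2(p_i) with p_i = f_i/23:
  p = 5/23 = 0.217391: log2(p) = -2.201634, -p*log2(p) = 0.478616
  p = 7/23 = 0.304348: log2(p) = -1.716207, -p*log2(p) = 0.522324
  p = 11/23 = 0.478261: log2(p) = -1.064130, -p*log2(p) = 0.508932
H = 0.478616 + 0.522324 + 0.508932 = 1.509872

H = 1.5099 bits/symbol


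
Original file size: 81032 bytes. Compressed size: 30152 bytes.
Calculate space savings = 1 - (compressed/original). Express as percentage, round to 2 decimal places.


ratio = compressed/original = 30152/81032 = 0.3721
savings = 1 - ratio = 1 - 0.3721 = 0.6279
as a percentage: 0.6279 * 100 = 62.79%

Space savings = 1 - 30152/81032 = 62.79%


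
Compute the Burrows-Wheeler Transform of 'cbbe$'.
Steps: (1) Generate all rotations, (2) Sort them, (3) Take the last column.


Rotations (sorted):
  0: $cbbe -> last char: e
  1: bbe$c -> last char: c
  2: be$cb -> last char: b
  3: cbbe$ -> last char: $
  4: e$cbb -> last char: b


BWT = ecb$b


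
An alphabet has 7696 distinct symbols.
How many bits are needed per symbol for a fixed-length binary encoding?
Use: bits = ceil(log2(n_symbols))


log2(7696) = 12.9099
Bracket: 2^12 = 4096 < 7696 <= 2^13 = 8192
So ceil(log2(7696)) = 13

bits = ceil(log2(7696)) = ceil(12.9099) = 13 bits


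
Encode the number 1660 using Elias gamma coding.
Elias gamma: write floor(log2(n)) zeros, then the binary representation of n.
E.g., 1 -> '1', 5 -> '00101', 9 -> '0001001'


num_bits = floor(log2(1660)) + 1 = 11
leading_zeros = num_bits - 1 = 10
binary(1660) = 11001111100

Elias gamma(1660) = '0000000000' + '11001111100' = 000000000011001111100 (21 bits)


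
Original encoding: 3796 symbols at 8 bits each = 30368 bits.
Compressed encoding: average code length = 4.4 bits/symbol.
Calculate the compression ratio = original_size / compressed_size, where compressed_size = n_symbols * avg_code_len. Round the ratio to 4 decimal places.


original_size = n_symbols * orig_bits = 3796 * 8 = 30368 bits
compressed_size = n_symbols * avg_code_len = 3796 * 4.4 = 16702.4 bits
ratio = original_size / compressed_size = 30368 / 16702.4 = 1.8182

Compression ratio = 1.8182


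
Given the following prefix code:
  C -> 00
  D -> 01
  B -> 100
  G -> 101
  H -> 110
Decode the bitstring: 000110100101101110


Decoding step by step:
Bits 00 -> C
Bits 01 -> D
Bits 101 -> G
Bits 00 -> C
Bits 101 -> G
Bits 101 -> G
Bits 110 -> H


Decoded message: CDGCGGH


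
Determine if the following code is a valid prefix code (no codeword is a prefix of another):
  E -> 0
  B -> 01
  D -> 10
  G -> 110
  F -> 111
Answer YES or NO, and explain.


Checking each pair (does one codeword prefix another?):
  E='0' vs B='01': prefix -- VIOLATION

NO -- this is NOT a valid prefix code. E (0) is a prefix of B (01).


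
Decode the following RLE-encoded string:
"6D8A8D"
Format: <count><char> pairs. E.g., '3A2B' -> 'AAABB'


Expanding each <count><char> pair:
  6D -> 'DDDDDD'
  8A -> 'AAAAAAAA'
  8D -> 'DDDDDDDD'

Decoded = DDDDDDAAAAAAAADDDDDDDD


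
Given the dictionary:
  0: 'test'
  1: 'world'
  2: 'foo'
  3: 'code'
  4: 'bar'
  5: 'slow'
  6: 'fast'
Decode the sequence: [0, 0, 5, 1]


Look up each index in the dictionary:
  0 -> 'test'
  0 -> 'test'
  5 -> 'slow'
  1 -> 'world'

Decoded: "test test slow world"


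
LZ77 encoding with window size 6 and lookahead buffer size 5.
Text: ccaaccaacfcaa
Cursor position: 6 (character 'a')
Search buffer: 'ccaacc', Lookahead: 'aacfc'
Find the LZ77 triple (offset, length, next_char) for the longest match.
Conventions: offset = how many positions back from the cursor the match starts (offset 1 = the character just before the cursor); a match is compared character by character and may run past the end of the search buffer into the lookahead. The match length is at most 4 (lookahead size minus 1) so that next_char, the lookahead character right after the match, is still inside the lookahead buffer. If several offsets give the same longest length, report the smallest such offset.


Try each offset into the search buffer:
  offset=1 (pos 5, char 'c'): match length 0
  offset=2 (pos 4, char 'c'): match length 0
  offset=3 (pos 3, char 'a'): match length 1
  offset=4 (pos 2, char 'a'): match length 3
  offset=5 (pos 1, char 'c'): match length 0
  offset=6 (pos 0, char 'c'): match length 0
Longest match has length 3 at offset 4.
next_char = character at position 6 + 3 = 9 -> 'f'

Best match: offset=4, length=3 (matching 'aac' starting at position 2)
LZ77 triple: (4, 3, 'f')


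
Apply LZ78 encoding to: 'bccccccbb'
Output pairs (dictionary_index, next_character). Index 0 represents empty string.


LZ78 encoding steps:
Dictionary: {0: ''}
Step 1: w='' (idx 0), next='b' -> output (0, 'b'), add 'b' as idx 1
Step 2: w='' (idx 0), next='c' -> output (0, 'c'), add 'c' as idx 2
Step 3: w='c' (idx 2), next='c' -> output (2, 'c'), add 'cc' as idx 3
Step 4: w='cc' (idx 3), next='c' -> output (3, 'c'), add 'ccc' as idx 4
Step 5: w='b' (idx 1), next='b' -> output (1, 'b'), add 'bb' as idx 5


Encoded: [(0, 'b'), (0, 'c'), (2, 'c'), (3, 'c'), (1, 'b')]


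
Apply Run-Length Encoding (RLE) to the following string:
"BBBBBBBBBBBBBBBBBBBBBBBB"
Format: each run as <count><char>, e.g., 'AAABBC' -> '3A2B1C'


Scanning runs left to right:
  i=0: run of 'B' x 24 -> '24B'

RLE = 24B


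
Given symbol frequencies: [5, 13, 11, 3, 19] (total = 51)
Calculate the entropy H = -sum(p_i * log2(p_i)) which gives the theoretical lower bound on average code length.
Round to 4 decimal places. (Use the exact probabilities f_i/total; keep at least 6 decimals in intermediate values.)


Per-symbol terms -p_i * log2(p_i) with p_i = f_i/51:
  p = 5/51 = 0.098039: log2(p) = -3.350497, -p*log2(p) = 0.328480
  p = 13/51 = 0.254902: log2(p) = -1.971986, -p*log2(p) = 0.502663
  p = 11/51 = 0.215686: log2(p) = -2.212994, -p*log2(p) = 0.477312
  p = 3/51 = 0.058824: log2(p) = -4.087463, -p*log2(p) = 0.240439
  p = 19/51 = 0.372549: log2(p) = -1.424498, -p*log2(p) = 0.530695
H = 0.328480 + 0.502663 + 0.477312 + 0.240439 + 0.530695 = 2.079589

H = 2.0796 bits/symbol


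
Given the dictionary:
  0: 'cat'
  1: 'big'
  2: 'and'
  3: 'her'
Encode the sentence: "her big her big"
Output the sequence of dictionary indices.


Look up each word in the dictionary:
  'her' -> 3
  'big' -> 1
  'her' -> 3
  'big' -> 1

Encoded: [3, 1, 3, 1]


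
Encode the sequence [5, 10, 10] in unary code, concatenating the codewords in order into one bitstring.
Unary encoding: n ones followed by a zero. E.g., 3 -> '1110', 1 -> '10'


Encode each number as n ones followed by a terminating 0:
  5 -> 111110 (6 bits)
  10 -> 11111111110 (11 bits)
  10 -> 11111111110 (11 bits)
Total length = 6 + 11 + 11 = 28 bits.

Unary([5, 10, 10]) = 1111101111111111011111111110 (28 bits)


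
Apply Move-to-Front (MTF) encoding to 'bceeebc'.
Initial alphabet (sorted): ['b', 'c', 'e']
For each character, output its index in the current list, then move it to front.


MTF encoding:
'b': index 0 in ['b', 'c', 'e'] -> ['b', 'c', 'e']
'c': index 1 in ['b', 'c', 'e'] -> ['c', 'b', 'e']
'e': index 2 in ['c', 'b', 'e'] -> ['e', 'c', 'b']
'e': index 0 in ['e', 'c', 'b'] -> ['e', 'c', 'b']
'e': index 0 in ['e', 'c', 'b'] -> ['e', 'c', 'b']
'b': index 2 in ['e', 'c', 'b'] -> ['b', 'e', 'c']
'c': index 2 in ['b', 'e', 'c'] -> ['c', 'b', 'e']


Output: [0, 1, 2, 0, 0, 2, 2]


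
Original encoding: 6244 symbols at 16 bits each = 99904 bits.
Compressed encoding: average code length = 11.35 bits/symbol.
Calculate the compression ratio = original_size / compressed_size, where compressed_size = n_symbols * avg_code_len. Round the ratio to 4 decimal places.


original_size = n_symbols * orig_bits = 6244 * 16 = 99904 bits
compressed_size = n_symbols * avg_code_len = 6244 * 11.35 = 70869.4 bits
ratio = original_size / compressed_size = 99904 / 70869.4 = 1.4097

Compression ratio = 1.4097


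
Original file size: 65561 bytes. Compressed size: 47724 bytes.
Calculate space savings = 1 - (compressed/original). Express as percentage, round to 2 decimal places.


ratio = compressed/original = 47724/65561 = 0.727933
savings = 1 - ratio = 1 - 0.727933 = 0.272067
as a percentage: 0.272067 * 100 = 27.21%

Space savings = 1 - 47724/65561 = 27.21%


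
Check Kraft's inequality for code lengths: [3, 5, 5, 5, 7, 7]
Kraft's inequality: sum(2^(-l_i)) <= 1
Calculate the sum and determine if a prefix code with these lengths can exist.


Sum = 2^(-3) + 2^(-5) + 2^(-5) + 2^(-5) + 2^(-7) + 2^(-7)
    = 0.125 + 0.03125 + 0.03125 + 0.03125 + 0.0078125 + 0.0078125
    = 30/128 = 0.234375
Since 0.234375 <= 1, Kraft's inequality IS satisfied.
A prefix code with these lengths CAN exist.

Kraft sum = 0.234375. Satisfied.


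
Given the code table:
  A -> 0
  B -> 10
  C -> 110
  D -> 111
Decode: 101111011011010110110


Decoding:
10 -> B
111 -> D
10 -> B
110 -> C
110 -> C
10 -> B
110 -> C
110 -> C


Result: BDBCCBCC


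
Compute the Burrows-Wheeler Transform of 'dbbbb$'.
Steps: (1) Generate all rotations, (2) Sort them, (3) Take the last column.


Rotations (sorted):
  0: $dbbbb -> last char: b
  1: b$dbbb -> last char: b
  2: bb$dbb -> last char: b
  3: bbb$db -> last char: b
  4: bbbb$d -> last char: d
  5: dbbbb$ -> last char: $


BWT = bbbbd$


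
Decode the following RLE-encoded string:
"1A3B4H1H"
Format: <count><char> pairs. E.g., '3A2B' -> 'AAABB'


Expanding each <count><char> pair:
  1A -> 'A'
  3B -> 'BBB'
  4H -> 'HHHH'
  1H -> 'H'

Decoded = ABBBHHHHH


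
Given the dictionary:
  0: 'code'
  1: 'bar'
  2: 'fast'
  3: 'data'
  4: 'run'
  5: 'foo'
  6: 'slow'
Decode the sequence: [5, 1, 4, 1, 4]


Look up each index in the dictionary:
  5 -> 'foo'
  1 -> 'bar'
  4 -> 'run'
  1 -> 'bar'
  4 -> 'run'

Decoded: "foo bar run bar run"


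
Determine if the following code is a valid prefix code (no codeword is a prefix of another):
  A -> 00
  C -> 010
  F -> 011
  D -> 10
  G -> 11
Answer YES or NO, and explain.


Checking each pair (does one codeword prefix another?):
  A='00' vs C='010': no prefix
  A='00' vs F='011': no prefix
  A='00' vs D='10': no prefix
  A='00' vs G='11': no prefix
  C='010' vs A='00': no prefix
  C='010' vs F='011': no prefix
  C='010' vs D='10': no prefix
  C='010' vs G='11': no prefix
  F='011' vs A='00': no prefix
  F='011' vs C='010': no prefix
  F='011' vs D='10': no prefix
  F='011' vs G='11': no prefix
  D='10' vs A='00': no prefix
  D='10' vs C='010': no prefix
  D='10' vs F='011': no prefix
  D='10' vs G='11': no prefix
  G='11' vs A='00': no prefix
  G='11' vs C='010': no prefix
  G='11' vs F='011': no prefix
  G='11' vs D='10': no prefix
No violation found over all pairs.

YES -- this is a valid prefix code. No codeword is a prefix of any other codeword.


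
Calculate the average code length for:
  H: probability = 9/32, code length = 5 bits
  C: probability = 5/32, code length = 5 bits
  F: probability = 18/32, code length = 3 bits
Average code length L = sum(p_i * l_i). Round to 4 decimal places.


Weighted contributions p_i * l_i:
  H: (9/32) * 5 = 45/32
  C: (5/32) * 5 = 25/32
  F: (18/32) * 3 = 54/32
Sum = (45 + 25 + 54)/32 = 124/32

L = 124/32 = 3.8750 bits/symbol


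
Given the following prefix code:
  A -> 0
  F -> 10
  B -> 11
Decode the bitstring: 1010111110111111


Decoding step by step:
Bits 10 -> F
Bits 10 -> F
Bits 11 -> B
Bits 11 -> B
Bits 10 -> F
Bits 11 -> B
Bits 11 -> B
Bits 11 -> B


Decoded message: FFBBFBBB


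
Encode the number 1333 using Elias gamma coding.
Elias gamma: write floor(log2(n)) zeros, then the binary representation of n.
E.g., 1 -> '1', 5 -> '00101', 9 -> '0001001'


num_bits = floor(log2(1333)) + 1 = 11
leading_zeros = num_bits - 1 = 10
binary(1333) = 10100110101

Elias gamma(1333) = '0000000000' + '10100110101' = 000000000010100110101 (21 bits)


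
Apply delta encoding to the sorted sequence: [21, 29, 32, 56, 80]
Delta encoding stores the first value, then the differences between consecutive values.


First value: 21
Deltas:
  29 - 21 = 8
  32 - 29 = 3
  56 - 32 = 24
  80 - 56 = 24


Delta encoded: [21, 8, 3, 24, 24]


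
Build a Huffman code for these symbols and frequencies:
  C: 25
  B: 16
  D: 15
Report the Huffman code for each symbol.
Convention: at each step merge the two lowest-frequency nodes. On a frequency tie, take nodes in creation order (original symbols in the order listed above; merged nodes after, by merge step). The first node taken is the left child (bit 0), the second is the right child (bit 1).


Huffman tree construction:
Step 1: Merge D(15) + B(16) = 31
Step 2: Merge C(25) + (D+B)(31) = 56
Read each symbol's code off the tree from the root (left child = 0, right child = 1).

Codes:
  C: 0 (length 1)
  B: 11 (length 2)
  D: 10 (length 2)
Average code length: 87/56 = 1.5536 bits/symbol


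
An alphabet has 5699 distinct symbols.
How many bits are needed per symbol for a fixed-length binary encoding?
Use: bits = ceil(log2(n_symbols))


log2(5699) = 12.4765
Bracket: 2^12 = 4096 < 5699 <= 2^13 = 8192
So ceil(log2(5699)) = 13

bits = ceil(log2(5699)) = ceil(12.4765) = 13 bits


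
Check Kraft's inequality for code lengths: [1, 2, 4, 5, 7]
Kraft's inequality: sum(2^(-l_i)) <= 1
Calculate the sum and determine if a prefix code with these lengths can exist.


Sum = 2^(-1) + 2^(-2) + 2^(-4) + 2^(-5) + 2^(-7)
    = 0.5 + 0.25 + 0.0625 + 0.03125 + 0.0078125
    = 109/128 = 0.8515625
Since 0.8515625 <= 1, Kraft's inequality IS satisfied.
A prefix code with these lengths CAN exist.

Kraft sum = 0.8515625. Satisfied.


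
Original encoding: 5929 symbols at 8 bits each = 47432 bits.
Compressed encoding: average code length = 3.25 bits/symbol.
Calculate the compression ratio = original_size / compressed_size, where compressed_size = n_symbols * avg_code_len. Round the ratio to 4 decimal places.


original_size = n_symbols * orig_bits = 5929 * 8 = 47432 bits
compressed_size = n_symbols * avg_code_len = 5929 * 3.25 = 19269.25 bits
ratio = original_size / compressed_size = 47432 / 19269.25 = 2.4615

Compression ratio = 2.4615


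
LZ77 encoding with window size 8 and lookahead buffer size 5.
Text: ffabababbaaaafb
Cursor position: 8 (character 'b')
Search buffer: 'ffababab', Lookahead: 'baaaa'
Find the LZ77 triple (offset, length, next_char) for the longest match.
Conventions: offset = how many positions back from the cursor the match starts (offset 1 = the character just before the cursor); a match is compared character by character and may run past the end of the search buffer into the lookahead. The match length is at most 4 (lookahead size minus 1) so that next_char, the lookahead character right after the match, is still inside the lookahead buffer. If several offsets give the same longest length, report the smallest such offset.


Try each offset into the search buffer:
  offset=1 (pos 7, char 'b'): match length 1
  offset=2 (pos 6, char 'a'): match length 0
  offset=3 (pos 5, char 'b'): match length 2
  offset=4 (pos 4, char 'a'): match length 0
  offset=5 (pos 3, char 'b'): match length 2
  offset=6 (pos 2, char 'a'): match length 0
  offset=7 (pos 1, char 'f'): match length 0
  offset=8 (pos 0, char 'f'): match length 0
Longest match has length 2, found at offsets 3, 5; take the smallest, offset 3.
next_char = character at position 8 + 2 = 10 -> 'a'

Best match: offset=3, length=2 (matching 'ba' starting at position 5)
LZ77 triple: (3, 2, 'a')


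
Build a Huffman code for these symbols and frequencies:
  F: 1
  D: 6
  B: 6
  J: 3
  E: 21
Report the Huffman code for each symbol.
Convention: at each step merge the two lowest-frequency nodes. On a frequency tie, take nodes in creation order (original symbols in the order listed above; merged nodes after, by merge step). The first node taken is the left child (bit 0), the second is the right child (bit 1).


Huffman tree construction:
Step 1: Merge F(1) + J(3) = 4
Step 2: Merge (F+J)(4) + D(6) = 10
Step 3: Merge B(6) + ((F+J)+D)(10) = 16
Step 4: Merge (B+((F+J)+D))(16) + E(21) = 37
Read each symbol's code off the tree from the root (left child = 0, right child = 1).

Codes:
  F: 0100 (length 4)
  D: 011 (length 3)
  B: 00 (length 2)
  J: 0101 (length 4)
  E: 1 (length 1)
Average code length: 67/37 = 1.8108 bits/symbol


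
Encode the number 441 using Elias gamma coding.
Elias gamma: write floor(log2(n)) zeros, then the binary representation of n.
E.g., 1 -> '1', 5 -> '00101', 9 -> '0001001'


num_bits = floor(log2(441)) + 1 = 9
leading_zeros = num_bits - 1 = 8
binary(441) = 110111001

Elias gamma(441) = '00000000' + '110111001' = 00000000110111001 (17 bits)


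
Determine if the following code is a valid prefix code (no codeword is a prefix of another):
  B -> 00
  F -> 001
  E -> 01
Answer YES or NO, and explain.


Checking each pair (does one codeword prefix another?):
  B='00' vs F='001': prefix -- VIOLATION

NO -- this is NOT a valid prefix code. B (00) is a prefix of F (001).


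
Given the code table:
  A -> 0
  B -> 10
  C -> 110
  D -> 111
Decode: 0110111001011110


Decoding:
0 -> A
110 -> C
111 -> D
0 -> A
0 -> A
10 -> B
111 -> D
10 -> B


Result: ACDAABDB


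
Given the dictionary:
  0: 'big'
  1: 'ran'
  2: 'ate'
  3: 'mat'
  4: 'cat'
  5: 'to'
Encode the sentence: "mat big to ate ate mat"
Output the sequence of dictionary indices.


Look up each word in the dictionary:
  'mat' -> 3
  'big' -> 0
  'to' -> 5
  'ate' -> 2
  'ate' -> 2
  'mat' -> 3

Encoded: [3, 0, 5, 2, 2, 3]


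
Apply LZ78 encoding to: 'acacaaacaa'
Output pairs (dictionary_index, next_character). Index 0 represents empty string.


LZ78 encoding steps:
Dictionary: {0: ''}
Step 1: w='' (idx 0), next='a' -> output (0, 'a'), add 'a' as idx 1
Step 2: w='' (idx 0), next='c' -> output (0, 'c'), add 'c' as idx 2
Step 3: w='a' (idx 1), next='c' -> output (1, 'c'), add 'ac' as idx 3
Step 4: w='a' (idx 1), next='a' -> output (1, 'a'), add 'aa' as idx 4
Step 5: w='ac' (idx 3), next='a' -> output (3, 'a'), add 'aca' as idx 5
Step 6: w='a' (idx 1), end of input -> output (1, '')


Encoded: [(0, 'a'), (0, 'c'), (1, 'c'), (1, 'a'), (3, 'a'), (1, '')]


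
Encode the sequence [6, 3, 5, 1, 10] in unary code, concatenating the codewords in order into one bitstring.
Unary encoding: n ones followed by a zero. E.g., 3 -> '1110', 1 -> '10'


Encode each number as n ones followed by a terminating 0:
  6 -> 1111110 (7 bits)
  3 -> 1110 (4 bits)
  5 -> 111110 (6 bits)
  1 -> 10 (2 bits)
  10 -> 11111111110 (11 bits)
Total length = 7 + 4 + 6 + 2 + 11 = 30 bits.

Unary([6, 3, 5, 1, 10]) = 111111011101111101011111111110 (30 bits)


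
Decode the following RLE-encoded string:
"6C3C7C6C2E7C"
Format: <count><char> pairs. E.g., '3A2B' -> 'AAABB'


Expanding each <count><char> pair:
  6C -> 'CCCCCC'
  3C -> 'CCC'
  7C -> 'CCCCCCC'
  6C -> 'CCCCCC'
  2E -> 'EE'
  7C -> 'CCCCCCC'

Decoded = CCCCCCCCCCCCCCCCCCCCCCEECCCCCCC


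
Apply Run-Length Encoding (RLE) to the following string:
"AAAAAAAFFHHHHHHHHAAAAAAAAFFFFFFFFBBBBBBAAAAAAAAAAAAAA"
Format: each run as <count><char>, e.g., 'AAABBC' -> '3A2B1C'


Scanning runs left to right:
  i=0: run of 'A' x 7 -> '7A'
  i=7: run of 'F' x 2 -> '2F'
  i=9: run of 'H' x 8 -> '8H'
  i=17: run of 'A' x 8 -> '8A'
  i=25: run of 'F' x 8 -> '8F'
  i=33: run of 'B' x 6 -> '6B'
  i=39: run of 'A' x 14 -> '14A'

RLE = 7A2F8H8A8F6B14A


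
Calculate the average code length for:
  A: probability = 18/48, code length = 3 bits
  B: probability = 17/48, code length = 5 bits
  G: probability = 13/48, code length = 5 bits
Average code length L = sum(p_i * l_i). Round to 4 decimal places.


Weighted contributions p_i * l_i:
  A: (18/48) * 3 = 54/48
  B: (17/48) * 5 = 85/48
  G: (13/48) * 5 = 65/48
Sum = (54 + 85 + 65)/48 = 204/48

L = 204/48 = 4.2500 bits/symbol


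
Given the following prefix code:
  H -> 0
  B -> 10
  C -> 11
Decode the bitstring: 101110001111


Decoding step by step:
Bits 10 -> B
Bits 11 -> C
Bits 10 -> B
Bits 0 -> H
Bits 0 -> H
Bits 11 -> C
Bits 11 -> C


Decoded message: BCBHHCC


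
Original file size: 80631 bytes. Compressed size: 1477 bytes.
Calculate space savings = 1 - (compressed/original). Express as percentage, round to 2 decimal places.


ratio = compressed/original = 1477/80631 = 0.018318
savings = 1 - ratio = 1 - 0.018318 = 0.981682
as a percentage: 0.981682 * 100 = 98.17%

Space savings = 1 - 1477/80631 = 98.17%


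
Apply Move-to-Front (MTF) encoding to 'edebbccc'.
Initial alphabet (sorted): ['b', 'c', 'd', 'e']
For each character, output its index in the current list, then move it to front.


MTF encoding:
'e': index 3 in ['b', 'c', 'd', 'e'] -> ['e', 'b', 'c', 'd']
'd': index 3 in ['e', 'b', 'c', 'd'] -> ['d', 'e', 'b', 'c']
'e': index 1 in ['d', 'e', 'b', 'c'] -> ['e', 'd', 'b', 'c']
'b': index 2 in ['e', 'd', 'b', 'c'] -> ['b', 'e', 'd', 'c']
'b': index 0 in ['b', 'e', 'd', 'c'] -> ['b', 'e', 'd', 'c']
'c': index 3 in ['b', 'e', 'd', 'c'] -> ['c', 'b', 'e', 'd']
'c': index 0 in ['c', 'b', 'e', 'd'] -> ['c', 'b', 'e', 'd']
'c': index 0 in ['c', 'b', 'e', 'd'] -> ['c', 'b', 'e', 'd']


Output: [3, 3, 1, 2, 0, 3, 0, 0]


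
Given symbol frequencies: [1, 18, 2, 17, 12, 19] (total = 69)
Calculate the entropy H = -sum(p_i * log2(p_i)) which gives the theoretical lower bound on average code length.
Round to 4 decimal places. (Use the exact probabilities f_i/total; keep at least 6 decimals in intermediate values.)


Per-symbol terms -p_i * log2(p_i) with p_i = f_i/69:
  p = 1/69 = 0.014493: log2(p) = -6.108524, -p*log2(p) = 0.088529
  p = 18/69 = 0.260870: log2(p) = -1.938599, -p*log2(p) = 0.505722
  p = 2/69 = 0.028986: log2(p) = -5.108524, -p*log2(p) = 0.148073
  p = 17/69 = 0.246377: log2(p) = -2.021062, -p*log2(p) = 0.497943
  p = 12/69 = 0.173913: log2(p) = -2.523562, -p*log2(p) = 0.438880
  p = 19/69 = 0.275362: log2(p) = -1.860597, -p*log2(p) = 0.512338
H = 0.088529 + 0.505722 + 0.148073 + 0.497943 + 0.438880 + 0.512338 = 2.191485

H = 2.1915 bits/symbol


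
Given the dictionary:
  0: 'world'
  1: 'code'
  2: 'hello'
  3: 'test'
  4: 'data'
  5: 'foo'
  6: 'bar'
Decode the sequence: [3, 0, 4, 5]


Look up each index in the dictionary:
  3 -> 'test'
  0 -> 'world'
  4 -> 'data'
  5 -> 'foo'

Decoded: "test world data foo"


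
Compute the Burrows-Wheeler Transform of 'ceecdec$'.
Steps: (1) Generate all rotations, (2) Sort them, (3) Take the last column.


Rotations (sorted):
  0: $ceecdec -> last char: c
  1: c$ceecde -> last char: e
  2: cdec$cee -> last char: e
  3: ceecdec$ -> last char: $
  4: dec$ceec -> last char: c
  5: ec$ceecd -> last char: d
  6: ecdec$ce -> last char: e
  7: eecdec$c -> last char: c


BWT = cee$cdec


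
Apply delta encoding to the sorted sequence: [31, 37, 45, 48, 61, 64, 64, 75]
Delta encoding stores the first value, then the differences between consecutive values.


First value: 31
Deltas:
  37 - 31 = 6
  45 - 37 = 8
  48 - 45 = 3
  61 - 48 = 13
  64 - 61 = 3
  64 - 64 = 0
  75 - 64 = 11


Delta encoded: [31, 6, 8, 3, 13, 3, 0, 11]


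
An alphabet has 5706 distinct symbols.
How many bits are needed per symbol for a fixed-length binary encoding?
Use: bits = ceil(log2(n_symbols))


log2(5706) = 12.4783
Bracket: 2^12 = 4096 < 5706 <= 2^13 = 8192
So ceil(log2(5706)) = 13

bits = ceil(log2(5706)) = ceil(12.4783) = 13 bits


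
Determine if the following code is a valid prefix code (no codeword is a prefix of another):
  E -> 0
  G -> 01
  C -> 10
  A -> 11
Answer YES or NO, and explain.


Checking each pair (does one codeword prefix another?):
  E='0' vs G='01': prefix -- VIOLATION

NO -- this is NOT a valid prefix code. E (0) is a prefix of G (01).


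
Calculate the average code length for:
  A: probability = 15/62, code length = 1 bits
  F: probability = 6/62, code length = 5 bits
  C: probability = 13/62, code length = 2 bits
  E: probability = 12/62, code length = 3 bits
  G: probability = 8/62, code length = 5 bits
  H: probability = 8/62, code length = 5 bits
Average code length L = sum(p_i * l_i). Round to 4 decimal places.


Weighted contributions p_i * l_i:
  A: (15/62) * 1 = 15/62
  F: (6/62) * 5 = 30/62
  C: (13/62) * 2 = 26/62
  E: (12/62) * 3 = 36/62
  G: (8/62) * 5 = 40/62
  H: (8/62) * 5 = 40/62
Sum = (15 + 30 + 26 + 36 + 40 + 40)/62 = 187/62

L = 187/62 = 3.0161 bits/symbol


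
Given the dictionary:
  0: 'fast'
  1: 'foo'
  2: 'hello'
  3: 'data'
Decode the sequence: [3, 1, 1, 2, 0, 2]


Look up each index in the dictionary:
  3 -> 'data'
  1 -> 'foo'
  1 -> 'foo'
  2 -> 'hello'
  0 -> 'fast'
  2 -> 'hello'

Decoded: "data foo foo hello fast hello"


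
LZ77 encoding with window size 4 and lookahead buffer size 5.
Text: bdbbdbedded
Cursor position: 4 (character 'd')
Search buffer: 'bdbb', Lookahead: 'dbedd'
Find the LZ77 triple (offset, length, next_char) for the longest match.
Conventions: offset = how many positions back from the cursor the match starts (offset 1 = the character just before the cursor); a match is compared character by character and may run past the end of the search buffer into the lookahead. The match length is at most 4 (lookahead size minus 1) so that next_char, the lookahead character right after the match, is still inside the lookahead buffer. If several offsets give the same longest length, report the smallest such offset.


Try each offset into the search buffer:
  offset=1 (pos 3, char 'b'): match length 0
  offset=2 (pos 2, char 'b'): match length 0
  offset=3 (pos 1, char 'd'): match length 2
  offset=4 (pos 0, char 'b'): match length 0
Longest match has length 2 at offset 3.
next_char = character at position 4 + 2 = 6 -> 'e'

Best match: offset=3, length=2 (matching 'db' starting at position 1)
LZ77 triple: (3, 2, 'e')


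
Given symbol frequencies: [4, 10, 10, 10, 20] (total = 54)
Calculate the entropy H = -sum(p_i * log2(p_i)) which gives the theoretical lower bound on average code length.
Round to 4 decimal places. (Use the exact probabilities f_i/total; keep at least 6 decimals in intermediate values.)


Per-symbol terms -p_i * log2(p_i) with p_i = f_i/54:
  p = 4/54 = 0.074074: log2(p) = -3.754888, -p*log2(p) = 0.278140
  p = 10/54 = 0.185185: log2(p) = -2.432959, -p*log2(p) = 0.450548
  p = 10/54 = 0.185185: log2(p) = -2.432959, -p*log2(p) = 0.450548
  p = 10/54 = 0.185185: log2(p) = -2.432959, -p*log2(p) = 0.450548
  p = 20/54 = 0.370370: log2(p) = -1.432959, -p*log2(p) = 0.530726
H = 0.278140 + 0.450548 + 0.450548 + 0.450548 + 0.530726 = 2.160510

H = 2.1605 bits/symbol


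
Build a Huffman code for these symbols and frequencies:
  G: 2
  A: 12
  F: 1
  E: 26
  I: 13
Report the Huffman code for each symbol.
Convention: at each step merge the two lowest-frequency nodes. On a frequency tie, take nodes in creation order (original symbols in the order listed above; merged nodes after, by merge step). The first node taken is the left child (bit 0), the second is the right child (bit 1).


Huffman tree construction:
Step 1: Merge F(1) + G(2) = 3
Step 2: Merge (F+G)(3) + A(12) = 15
Step 3: Merge I(13) + ((F+G)+A)(15) = 28
Step 4: Merge E(26) + (I+((F+G)+A))(28) = 54
Read each symbol's code off the tree from the root (left child = 0, right child = 1).

Codes:
  G: 1101 (length 4)
  A: 111 (length 3)
  F: 1100 (length 4)
  E: 0 (length 1)
  I: 10 (length 2)
Average code length: 100/54 = 1.8519 bits/symbol


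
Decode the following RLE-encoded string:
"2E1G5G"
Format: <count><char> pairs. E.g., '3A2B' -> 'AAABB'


Expanding each <count><char> pair:
  2E -> 'EE'
  1G -> 'G'
  5G -> 'GGGGG'

Decoded = EEGGGGGG


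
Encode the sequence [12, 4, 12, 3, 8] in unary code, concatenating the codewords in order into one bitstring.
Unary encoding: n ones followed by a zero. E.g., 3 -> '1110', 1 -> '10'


Encode each number as n ones followed by a terminating 0:
  12 -> 1111111111110 (13 bits)
  4 -> 11110 (5 bits)
  12 -> 1111111111110 (13 bits)
  3 -> 1110 (4 bits)
  8 -> 111111110 (9 bits)
Total length = 13 + 5 + 13 + 4 + 9 = 44 bits.

Unary([12, 4, 12, 3, 8]) = 11111111111101111011111111111101110111111110 (44 bits)


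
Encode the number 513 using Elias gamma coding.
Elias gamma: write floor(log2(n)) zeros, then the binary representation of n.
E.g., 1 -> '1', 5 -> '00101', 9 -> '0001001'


num_bits = floor(log2(513)) + 1 = 10
leading_zeros = num_bits - 1 = 9
binary(513) = 1000000001

Elias gamma(513) = '000000000' + '1000000001' = 0000000001000000001 (19 bits)


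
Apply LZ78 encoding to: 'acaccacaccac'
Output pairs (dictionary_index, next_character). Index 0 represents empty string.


LZ78 encoding steps:
Dictionary: {0: ''}
Step 1: w='' (idx 0), next='a' -> output (0, 'a'), add 'a' as idx 1
Step 2: w='' (idx 0), next='c' -> output (0, 'c'), add 'c' as idx 2
Step 3: w='a' (idx 1), next='c' -> output (1, 'c'), add 'ac' as idx 3
Step 4: w='c' (idx 2), next='a' -> output (2, 'a'), add 'ca' as idx 4
Step 5: w='ca' (idx 4), next='c' -> output (4, 'c'), add 'cac' as idx 5
Step 6: w='cac' (idx 5), end of input -> output (5, '')


Encoded: [(0, 'a'), (0, 'c'), (1, 'c'), (2, 'a'), (4, 'c'), (5, '')]


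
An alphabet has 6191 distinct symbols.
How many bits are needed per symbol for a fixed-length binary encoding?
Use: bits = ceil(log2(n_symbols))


log2(6191) = 12.596
Bracket: 2^12 = 4096 < 6191 <= 2^13 = 8192
So ceil(log2(6191)) = 13

bits = ceil(log2(6191)) = ceil(12.596) = 13 bits


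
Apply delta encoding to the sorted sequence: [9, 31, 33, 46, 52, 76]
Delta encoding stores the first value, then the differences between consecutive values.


First value: 9
Deltas:
  31 - 9 = 22
  33 - 31 = 2
  46 - 33 = 13
  52 - 46 = 6
  76 - 52 = 24


Delta encoded: [9, 22, 2, 13, 6, 24]


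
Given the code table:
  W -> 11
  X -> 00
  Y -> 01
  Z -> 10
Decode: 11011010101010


Decoding:
11 -> W
01 -> Y
10 -> Z
10 -> Z
10 -> Z
10 -> Z
10 -> Z


Result: WYZZZZZ


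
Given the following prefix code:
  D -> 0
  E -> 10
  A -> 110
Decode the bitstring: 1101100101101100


Decoding step by step:
Bits 110 -> A
Bits 110 -> A
Bits 0 -> D
Bits 10 -> E
Bits 110 -> A
Bits 110 -> A
Bits 0 -> D


Decoded message: AADEAAD


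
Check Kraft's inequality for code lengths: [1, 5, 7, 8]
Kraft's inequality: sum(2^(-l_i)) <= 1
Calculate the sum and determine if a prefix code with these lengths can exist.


Sum = 2^(-1) + 2^(-5) + 2^(-7) + 2^(-8)
    = 0.5 + 0.03125 + 0.0078125 + 0.00390625
    = 139/256 = 0.54296875
Since 0.54296875 <= 1, Kraft's inequality IS satisfied.
A prefix code with these lengths CAN exist.

Kraft sum = 0.54296875. Satisfied.


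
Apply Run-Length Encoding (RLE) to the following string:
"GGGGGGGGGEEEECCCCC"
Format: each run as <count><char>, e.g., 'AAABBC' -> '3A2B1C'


Scanning runs left to right:
  i=0: run of 'G' x 9 -> '9G'
  i=9: run of 'E' x 4 -> '4E'
  i=13: run of 'C' x 5 -> '5C'

RLE = 9G4E5C


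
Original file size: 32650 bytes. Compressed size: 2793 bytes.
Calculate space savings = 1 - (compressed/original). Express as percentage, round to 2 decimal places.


ratio = compressed/original = 2793/32650 = 0.085544
savings = 1 - ratio = 1 - 0.085544 = 0.914456
as a percentage: 0.914456 * 100 = 91.45%

Space savings = 1 - 2793/32650 = 91.45%


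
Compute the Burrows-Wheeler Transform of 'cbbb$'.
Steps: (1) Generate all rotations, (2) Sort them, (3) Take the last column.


Rotations (sorted):
  0: $cbbb -> last char: b
  1: b$cbb -> last char: b
  2: bb$cb -> last char: b
  3: bbb$c -> last char: c
  4: cbbb$ -> last char: $


BWT = bbbc$


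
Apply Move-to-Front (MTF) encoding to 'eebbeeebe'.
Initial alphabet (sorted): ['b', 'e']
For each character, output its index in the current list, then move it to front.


MTF encoding:
'e': index 1 in ['b', 'e'] -> ['e', 'b']
'e': index 0 in ['e', 'b'] -> ['e', 'b']
'b': index 1 in ['e', 'b'] -> ['b', 'e']
'b': index 0 in ['b', 'e'] -> ['b', 'e']
'e': index 1 in ['b', 'e'] -> ['e', 'b']
'e': index 0 in ['e', 'b'] -> ['e', 'b']
'e': index 0 in ['e', 'b'] -> ['e', 'b']
'b': index 1 in ['e', 'b'] -> ['b', 'e']
'e': index 1 in ['b', 'e'] -> ['e', 'b']


Output: [1, 0, 1, 0, 1, 0, 0, 1, 1]


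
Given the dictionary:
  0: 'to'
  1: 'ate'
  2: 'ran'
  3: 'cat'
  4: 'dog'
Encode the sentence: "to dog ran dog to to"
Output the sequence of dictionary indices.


Look up each word in the dictionary:
  'to' -> 0
  'dog' -> 4
  'ran' -> 2
  'dog' -> 4
  'to' -> 0
  'to' -> 0

Encoded: [0, 4, 2, 4, 0, 0]


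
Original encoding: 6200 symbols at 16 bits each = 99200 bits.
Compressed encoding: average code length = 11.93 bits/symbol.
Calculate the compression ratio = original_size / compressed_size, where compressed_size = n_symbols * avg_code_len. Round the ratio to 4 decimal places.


original_size = n_symbols * orig_bits = 6200 * 16 = 99200 bits
compressed_size = n_symbols * avg_code_len = 6200 * 11.93 = 73966.0 bits
ratio = original_size / compressed_size = 99200 / 73966.0 = 1.3412

Compression ratio = 1.3412


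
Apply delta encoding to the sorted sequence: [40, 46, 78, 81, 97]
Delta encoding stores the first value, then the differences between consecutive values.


First value: 40
Deltas:
  46 - 40 = 6
  78 - 46 = 32
  81 - 78 = 3
  97 - 81 = 16


Delta encoded: [40, 6, 32, 3, 16]


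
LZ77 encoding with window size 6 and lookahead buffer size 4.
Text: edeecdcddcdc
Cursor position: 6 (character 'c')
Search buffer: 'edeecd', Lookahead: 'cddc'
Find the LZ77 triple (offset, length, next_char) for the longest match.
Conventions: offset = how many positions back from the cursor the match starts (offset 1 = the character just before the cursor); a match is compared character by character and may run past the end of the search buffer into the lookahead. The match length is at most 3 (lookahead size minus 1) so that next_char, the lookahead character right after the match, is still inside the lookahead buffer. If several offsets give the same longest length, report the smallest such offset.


Try each offset into the search buffer:
  offset=1 (pos 5, char 'd'): match length 0
  offset=2 (pos 4, char 'c'): match length 2
  offset=3 (pos 3, char 'e'): match length 0
  offset=4 (pos 2, char 'e'): match length 0
  offset=5 (pos 1, char 'd'): match length 0
  offset=6 (pos 0, char 'e'): match length 0
Longest match has length 2 at offset 2.
next_char = character at position 6 + 2 = 8 -> 'd'

Best match: offset=2, length=2 (matching 'cd' starting at position 4)
LZ77 triple: (2, 2, 'd')
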